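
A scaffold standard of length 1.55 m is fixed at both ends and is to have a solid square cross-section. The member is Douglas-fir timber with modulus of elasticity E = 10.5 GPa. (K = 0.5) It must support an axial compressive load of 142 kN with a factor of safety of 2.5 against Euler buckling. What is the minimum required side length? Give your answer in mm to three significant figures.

a ≈ 70.5 mm

Required P_cr = n·P = 2.5 × 142 = 355.0 kN
L_e = K·L = 0.5 × 1.55 = 0.7750 m
Required I = P_cr·L_e²/(π²E) = 3.550×10^5 × 0.7750² / (π² × 1.05×10^10) = 2.058×10^-6 m⁴
I_req = 2.058×10^6 mm⁴
Solid square: I = a⁴/12  ⇒  a = (12I)^(1/4) = (12×2.058×10^6)^(1/4) = 70.5 mm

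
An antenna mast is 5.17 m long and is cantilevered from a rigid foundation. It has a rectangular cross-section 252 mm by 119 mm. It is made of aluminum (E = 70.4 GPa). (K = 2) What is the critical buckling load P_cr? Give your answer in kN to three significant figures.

Buckling occurs about the weak axis: I_min = h·b³/12 with b = 119 mm (the shorter side).
I_min = 252×119³/12 = 3.539×10^7 mm⁴
I = 3.539×10^7 mm⁴ = 3.539×10^-5 m⁴
Effective length L_e = K·L = 2 × 5.17 = 10.34 m
P_cr = π²EI / L_e² = π² × 70.4×10⁹ × 3.539×10^-5 / 10.34² = 2.300×10^5 N

P_cr ≈ 230 kN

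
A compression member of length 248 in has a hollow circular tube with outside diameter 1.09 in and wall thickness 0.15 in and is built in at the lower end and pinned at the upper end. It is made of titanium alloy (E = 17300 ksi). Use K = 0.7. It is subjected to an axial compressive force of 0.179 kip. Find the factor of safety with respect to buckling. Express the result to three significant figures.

n ≈ 1.59

Inner diameter d_i = 1.09 − 2×0.15 = 0.7900 in
I = π(d_o⁴ − d_i⁴)/64 = π(1.09⁴ − 0.7900⁴)/64 = 5.017×10^-2 in⁴
Effective length L_e = K·L = 0.7 × 248 = 173.6 in
P_cr = π²EI / L_e² = π² × 17300×10³ × 5.017×10^-2 / 173.6² = 284.3 lb
Factor of safety n = P_cr / P = 0.28425 / 0.179 = 1.59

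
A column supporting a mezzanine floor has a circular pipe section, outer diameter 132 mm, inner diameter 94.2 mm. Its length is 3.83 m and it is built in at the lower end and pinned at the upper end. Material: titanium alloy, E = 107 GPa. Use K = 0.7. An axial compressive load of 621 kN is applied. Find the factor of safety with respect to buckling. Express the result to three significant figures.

d_o = 132 mm, d_i = 94.2 mm
I = π(d_o⁴ − d_i⁴)/64 = π(132⁴ − 94.20⁴)/64 = 1.104×10^7 mm⁴
I = 1.104×10^7 mm⁴ = 1.104×10^-5 m⁴
Effective length L_e = K·L = 0.7 × 3.83 = 2.681 m
P_cr = π²EI / L_e² = π² × 107×10⁹ × 1.104×10^-5 / 2.681² = 1.622×10^6 N
Factor of safety n = P_cr / P = 1621.7 / 621 = 2.61

n ≈ 2.61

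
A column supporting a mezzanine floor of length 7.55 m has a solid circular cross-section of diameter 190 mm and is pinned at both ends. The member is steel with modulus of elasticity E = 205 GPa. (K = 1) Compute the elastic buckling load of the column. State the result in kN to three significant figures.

I = πd⁴/64 = π×190⁴/64 = 6.397×10^7 mm⁴
I = 6.397×10^7 mm⁴ = 6.397×10^-5 m⁴
Effective length L_e = K·L = 1 × 7.55 = 7.550 m
P_cr = π²EI / L_e² = π² × 205×10⁹ × 6.397×10^-5 / 7.550² = 2.271×10^6 N

P_cr ≈ 2270 kN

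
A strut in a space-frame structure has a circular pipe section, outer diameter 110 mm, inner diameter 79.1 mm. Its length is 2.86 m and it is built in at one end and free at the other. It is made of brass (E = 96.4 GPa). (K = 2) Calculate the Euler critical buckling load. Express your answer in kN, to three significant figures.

P_cr ≈ 153 kN

d_o = 110 mm, d_i = 79.1 mm
I = π(d_o⁴ − d_i⁴)/64 = π(110⁴ − 79.10⁴)/64 = 5.265×10^6 mm⁴
I = 5.265×10^6 mm⁴ = 5.265×10^-6 m⁴
Effective length L_e = K·L = 2 × 2.86 = 5.720 m
P_cr = π²EI / L_e² = π² × 96.4×10⁹ × 5.265×10^-6 / 5.720² = 1.531×10^5 N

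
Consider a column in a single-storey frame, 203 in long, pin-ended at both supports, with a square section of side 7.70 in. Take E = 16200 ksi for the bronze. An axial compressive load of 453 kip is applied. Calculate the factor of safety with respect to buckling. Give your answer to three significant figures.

n ≈ 2.51

I = a⁴/12 = 7.70⁴/12 = 292.9 in⁴
Effective length L_e = K·L = 1 × 203 = 203.0 in
P_cr = π²EI / L_e² = π² × 16200×10³ × 292.9 / 203.0² = 1.137×10^6 lb
Factor of safety n = P_cr / P = 1136.6 / 453 = 2.51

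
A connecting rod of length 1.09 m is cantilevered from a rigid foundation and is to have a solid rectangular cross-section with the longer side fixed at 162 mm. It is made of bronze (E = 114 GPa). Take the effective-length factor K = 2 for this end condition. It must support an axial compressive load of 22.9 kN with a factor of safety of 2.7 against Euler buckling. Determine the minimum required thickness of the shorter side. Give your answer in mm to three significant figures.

Required P_cr = n·P = 2.7 × 22.9 = 61.83 kN
L_e = K·L = 2 × 1.09 = 2.180 m
Required I = P_cr·L_e²/(π²E) = 6.183×10^4 × 2.180² / (π² × 1.14×10^11) = 2.612×10^-7 m⁴
I_req = 2.612×10^5 mm⁴
Rectangle, weak axis: I_min = h·b³/12 with h = 162 mm fixed  ⇒  b = (12I/h)^(1/3) = 26.8 mm

b ≈ 26.8 mm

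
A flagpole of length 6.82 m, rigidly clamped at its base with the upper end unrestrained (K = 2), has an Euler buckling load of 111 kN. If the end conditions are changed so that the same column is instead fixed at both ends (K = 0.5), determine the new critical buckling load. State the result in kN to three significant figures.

P_cr ≈ 1780 kN

P_cr ∝ 1/K², so P_cr,new = P_cr,old × (K_old/K_new)² = 111 × (2/0.5)²
= 111 × 16.00 = 1780 kN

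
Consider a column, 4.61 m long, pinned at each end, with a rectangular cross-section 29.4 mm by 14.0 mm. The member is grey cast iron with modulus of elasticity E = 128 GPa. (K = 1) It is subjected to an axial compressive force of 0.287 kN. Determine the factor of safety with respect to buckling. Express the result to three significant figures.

Buckling occurs about the weak axis: I_min = h·b³/12 with b = 14.0 mm (the shorter side).
I_min = 29.4×14.0³/12 = 6.723×10^3 mm⁴
I = 6.723×10^3 mm⁴ = 6.723×10^-9 m⁴
Effective length L_e = K·L = 1 × 4.61 = 4.610 m
P_cr = π²EI / L_e² = π² × 128×10⁹ × 6.723×10^-9 / 4.610² = 399.6 N
Factor of safety n = P_cr / P = 0.39963 / 0.287 = 1.39

n ≈ 1.39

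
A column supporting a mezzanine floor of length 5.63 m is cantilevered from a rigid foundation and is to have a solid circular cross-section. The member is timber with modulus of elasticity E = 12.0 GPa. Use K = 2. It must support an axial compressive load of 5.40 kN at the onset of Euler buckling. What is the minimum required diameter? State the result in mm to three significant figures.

L_e = K·L = 2 × 5.63 = 11.26 m
Required I = P_cr·L_e²/(π²E) = 5.400×10^3 × 11.26² / (π² × 1.20×10^10) = 5.781×10^-6 m⁴
I_req = 5.781×10^6 mm⁴
Solid circle: I = πd⁴/64  ⇒  d = (64I/π)^(1/4) = (64×5.781×10^6/π)^(1/4) = 104 mm

d ≈ 104 mm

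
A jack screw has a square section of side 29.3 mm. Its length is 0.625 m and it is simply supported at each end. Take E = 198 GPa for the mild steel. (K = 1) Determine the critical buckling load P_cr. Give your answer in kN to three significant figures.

P_cr ≈ 307 kN

I = a⁴/12 = 29.3⁴/12 = 6.142×10^4 mm⁴
I = 6.142×10^4 mm⁴ = 6.142×10^-8 m⁴
Effective length L_e = K·L = 1 × 0.625 = 0.6250 m
P_cr = π²EI / L_e² = π² × 198×10⁹ × 6.142×10^-8 / 0.6250² = 3.073×10^5 N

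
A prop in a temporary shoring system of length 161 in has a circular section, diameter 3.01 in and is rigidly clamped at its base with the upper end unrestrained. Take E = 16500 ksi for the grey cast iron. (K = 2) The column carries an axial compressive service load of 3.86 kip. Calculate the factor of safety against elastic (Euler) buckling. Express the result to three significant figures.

I = πd⁴/64 = π×3.01⁴/64 = 4.029 in⁴
Effective length L_e = K·L = 2 × 161 = 322.0 in
P_cr = π²EI / L_e² = π² × 16500×10³ × 4.029 / 322.0² = 6.329×10^3 lb
Factor of safety n = P_cr / P = 6.3286 / 3.86 = 1.64

n ≈ 1.64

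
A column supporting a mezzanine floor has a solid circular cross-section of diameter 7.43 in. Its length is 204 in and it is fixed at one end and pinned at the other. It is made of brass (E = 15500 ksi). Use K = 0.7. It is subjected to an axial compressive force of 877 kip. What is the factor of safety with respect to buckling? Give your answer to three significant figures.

I = πd⁴/64 = π×7.43⁴/64 = 149.6 in⁴
Effective length L_e = K·L = 0.7 × 204 = 142.8 in
P_cr = π²EI / L_e² = π² × 15500×10³ × 149.6 / 142.8² = 1.122×10^6 lb
Factor of safety n = P_cr / P = 1122.3 / 877 = 1.28

n ≈ 1.28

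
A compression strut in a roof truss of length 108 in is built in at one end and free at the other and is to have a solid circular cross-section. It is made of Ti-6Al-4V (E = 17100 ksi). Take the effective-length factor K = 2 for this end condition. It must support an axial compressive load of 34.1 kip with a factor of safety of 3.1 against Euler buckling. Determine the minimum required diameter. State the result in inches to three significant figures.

Required P_cr = n·P = 3.1 × 34.1 = 105.7 kip
L_e = K·L = 2 × 108 = 216.0 in
Required I = P_cr·L_e²/(π²E) = 1.057×10^5 × 216.0² / (π² × 1.71×10^7) = 29.22 in⁴
Solid circle: I = πd⁴/64  ⇒  d = (64I/π)^(1/4) = (64×29.22/π)^(1/4) = 4.94 in

d ≈ 4.94 in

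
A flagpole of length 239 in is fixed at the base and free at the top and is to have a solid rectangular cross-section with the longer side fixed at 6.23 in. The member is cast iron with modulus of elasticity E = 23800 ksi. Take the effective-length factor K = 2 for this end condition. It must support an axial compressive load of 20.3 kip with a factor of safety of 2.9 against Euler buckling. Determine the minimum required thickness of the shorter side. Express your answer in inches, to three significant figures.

b ≈ 4.80 in

Required P_cr = n·P = 2.9 × 20.3 = 58.87 kip
L_e = K·L = 2 × 239 = 478.0 in
Required I = P_cr·L_e²/(π²E) = 5.887×10^4 × 478.0² / (π² × 2.38×10^7) = 57.26 in⁴
Rectangle, weak axis: I_min = h·b³/12 with h = 6.23 in fixed  ⇒  b = (12I/h)^(1/3) = 4.80 in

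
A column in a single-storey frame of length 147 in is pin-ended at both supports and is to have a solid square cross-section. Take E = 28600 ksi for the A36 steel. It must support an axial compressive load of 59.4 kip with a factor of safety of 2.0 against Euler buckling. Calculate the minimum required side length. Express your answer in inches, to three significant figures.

a ≈ 3.23 in

Required P_cr = n·P = 2.0 × 59.4 = 118.8 kip
L_e = K·L = 1 × 147 = 147.0 in
Required I = P_cr·L_e²/(π²E) = 1.188×10^5 × 147.0² / (π² × 2.86×10^7) = 9.095 in⁴
Solid square: I = a⁴/12  ⇒  a = (12I)^(1/4) = (12×9.095)^(1/4) = 3.23 in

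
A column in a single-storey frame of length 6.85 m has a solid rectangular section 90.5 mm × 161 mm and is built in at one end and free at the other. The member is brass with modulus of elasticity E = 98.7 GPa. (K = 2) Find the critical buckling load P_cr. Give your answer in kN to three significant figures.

Buckling occurs about the weak axis: I_min = h·b³/12 with b = 90.5 mm (the shorter side).
I_min = 161×90.5³/12 = 9.945×10^6 mm⁴
I = 9.945×10^6 mm⁴ = 9.945×10^-6 m⁴
Effective length L_e = K·L = 2 × 6.85 = 13.70 m
P_cr = π²EI / L_e² = π² × 98.7×10⁹ × 9.945×10^-6 / 13.70² = 5.161×10^4 N

P_cr ≈ 51.6 kN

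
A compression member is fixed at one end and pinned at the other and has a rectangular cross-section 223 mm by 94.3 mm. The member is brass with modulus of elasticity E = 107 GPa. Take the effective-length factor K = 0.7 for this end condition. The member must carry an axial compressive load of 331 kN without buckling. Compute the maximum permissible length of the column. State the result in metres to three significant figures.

L_max ≈ 10.1 m

Buckling occurs about the weak axis: I_min = h·b³/12 with b = 94.3 mm (the shorter side).
I_min = 223×94.3³/12 = 1.558×10^7 mm⁴
I = 1.558×10^-5 m⁴
At the buckling limit P_cr = P = 3.310×10^5 N
From P_cr = π²EI/(K·L)²:  L = (1/K)·√(π²EI/P_cr) = (1/0.7)·√(π²×1.07×10^11×1.558×10^-5/3.310×10^5)
L = 10.1 m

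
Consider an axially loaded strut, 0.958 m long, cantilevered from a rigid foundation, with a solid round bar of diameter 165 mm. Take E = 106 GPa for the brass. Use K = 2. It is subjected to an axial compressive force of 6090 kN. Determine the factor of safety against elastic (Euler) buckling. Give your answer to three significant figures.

n ≈ 1.70

I = πd⁴/64 = π×165⁴/64 = 3.638×10^7 mm⁴
I = 3.638×10^7 mm⁴ = 3.638×10^-5 m⁴
Effective length L_e = K·L = 2 × 0.958 = 1.916 m
P_cr = π²EI / L_e² = π² × 106×10⁹ × 3.638×10^-5 / 1.916² = 1.037×10^7 N
Factor of safety n = P_cr / P = 10369 / 6090 = 1.70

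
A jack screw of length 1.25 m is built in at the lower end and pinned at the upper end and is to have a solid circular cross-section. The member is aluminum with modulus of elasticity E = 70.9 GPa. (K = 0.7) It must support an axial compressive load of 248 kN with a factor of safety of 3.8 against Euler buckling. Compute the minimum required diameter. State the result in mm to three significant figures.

Required P_cr = n·P = 3.8 × 248 = 942.4 kN
L_e = K·L = 0.7 × 1.25 = 0.8750 m
Required I = P_cr·L_e²/(π²E) = 9.424×10^5 × 0.8750² / (π² × 7.09×10^10) = 1.031×10^-6 m⁴
I_req = 1.031×10^6 mm⁴
Solid circle: I = πd⁴/64  ⇒  d = (64I/π)^(1/4) = (64×1.031×10^6/π)^(1/4) = 67.7 mm

d ≈ 67.7 mm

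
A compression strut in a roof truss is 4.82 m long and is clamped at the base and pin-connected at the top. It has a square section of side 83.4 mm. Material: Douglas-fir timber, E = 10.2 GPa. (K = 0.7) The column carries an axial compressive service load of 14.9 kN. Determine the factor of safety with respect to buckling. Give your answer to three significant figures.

I = a⁴/12 = 83.4⁴/12 = 4.032×10^6 mm⁴
I = 4.032×10^6 mm⁴ = 4.032×10^-6 m⁴
Effective length L_e = K·L = 0.7 × 4.82 = 3.374 m
P_cr = π²EI / L_e² = π² × 10.2×10⁹ × 4.032×10^-6 / 3.374² = 3.565×10^4 N
Factor of safety n = P_cr / P = 35.653 / 14.9 = 2.39

n ≈ 2.39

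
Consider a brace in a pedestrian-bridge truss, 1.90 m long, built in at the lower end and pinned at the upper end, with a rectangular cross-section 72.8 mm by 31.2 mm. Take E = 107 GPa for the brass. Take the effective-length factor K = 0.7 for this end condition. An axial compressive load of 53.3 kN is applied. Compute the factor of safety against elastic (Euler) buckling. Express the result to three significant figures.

Buckling occurs about the weak axis: I_min = h·b³/12 with b = 31.2 mm (the shorter side).
I_min = 72.8×31.2³/12 = 1.843×10^5 mm⁴
I = 1.843×10^5 mm⁴ = 1.843×10^-7 m⁴
Effective length L_e = K·L = 0.7 × 1.90 = 1.330 m
P_cr = π²EI / L_e² = π² × 107×10⁹ × 1.843×10^-7 / 1.330² = 1.100×10^5 N
Factor of safety n = P_cr / P = 110.00 / 53.3 = 2.06

n ≈ 2.06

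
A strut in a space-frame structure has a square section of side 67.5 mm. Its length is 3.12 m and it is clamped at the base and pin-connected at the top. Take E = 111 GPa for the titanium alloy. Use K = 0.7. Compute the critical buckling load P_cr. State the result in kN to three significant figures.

I = a⁴/12 = 67.5⁴/12 = 1.730×10^6 mm⁴
I = 1.730×10^6 mm⁴ = 1.730×10^-6 m⁴
Effective length L_e = K·L = 0.7 × 3.12 = 2.184 m
P_cr = π²EI / L_e² = π² × 111×10⁹ × 1.730×10^-6 / 2.184² = 3.973×10^5 N

P_cr ≈ 397 kN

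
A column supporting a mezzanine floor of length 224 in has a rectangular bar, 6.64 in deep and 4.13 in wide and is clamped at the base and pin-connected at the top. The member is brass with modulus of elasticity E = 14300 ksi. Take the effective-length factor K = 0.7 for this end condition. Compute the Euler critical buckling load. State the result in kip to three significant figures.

P_cr ≈ 224 kip

Buckling occurs about the weak axis: I_min = h·b³/12 with b = 4.13 in (the shorter side).
I_min = 6.64×4.13³/12 = 38.98 in⁴
Effective length L_e = K·L = 0.7 × 224 = 156.8 in
P_cr = π²EI / L_e² = π² × 14300×10³ × 38.98 / 156.8² = 2.238×10^5 lb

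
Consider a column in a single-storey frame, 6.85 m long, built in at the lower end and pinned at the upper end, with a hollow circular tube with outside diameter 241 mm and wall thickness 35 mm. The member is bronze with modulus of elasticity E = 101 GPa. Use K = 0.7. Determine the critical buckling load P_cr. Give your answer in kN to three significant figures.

Inner diameter d_i = 241 − 2×35 = 171.0 mm
I = π(d_o⁴ − d_i⁴)/64 = π(241⁴ − 171.0⁴)/64 = 1.236×10^8 mm⁴
I = 1.236×10^8 mm⁴ = 1.236×10^-4 m⁴
Effective length L_e = K·L = 0.7 × 6.85 = 4.795 m
P_cr = π²EI / L_e² = π² × 101×10⁹ × 1.236×10^-4 / 4.795² = 5.360×10^6 N

P_cr ≈ 5360 kN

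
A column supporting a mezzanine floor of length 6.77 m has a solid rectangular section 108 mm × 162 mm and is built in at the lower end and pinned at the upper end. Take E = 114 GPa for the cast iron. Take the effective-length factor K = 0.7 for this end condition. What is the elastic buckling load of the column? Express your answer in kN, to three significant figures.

P_cr ≈ 852 kN

Buckling occurs about the weak axis: I_min = h·b³/12 with b = 108 mm (the shorter side).
I_min = 162×108³/12 = 1.701×10^7 mm⁴
I = 1.701×10^7 mm⁴ = 1.701×10^-5 m⁴
Effective length L_e = K·L = 0.7 × 6.77 = 4.739 m
P_cr = π²EI / L_e² = π² × 114×10⁹ × 1.701×10^-5 / 4.739² = 8.520×10^5 N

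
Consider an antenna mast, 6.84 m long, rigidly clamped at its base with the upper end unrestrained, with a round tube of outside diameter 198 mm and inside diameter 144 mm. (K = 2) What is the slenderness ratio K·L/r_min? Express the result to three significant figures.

λ ≈ 224

d_o = 198 mm, d_i = 144 mm
I = π(d_o⁴ − d_i⁴)/64 = π(198⁴ − 144.0⁴)/64 = 5.434×10^7 mm⁴
A = 1.450×10^4 mm²;  r_min = √(I/A) = √(5.434×10^7/1.450×10^4) = 61.21 mm
L_e = K·L = 2 × 6.84 m = 13.68 m = 13680 mm
λ = L_e / r_min = 13680 / 61.21 = 224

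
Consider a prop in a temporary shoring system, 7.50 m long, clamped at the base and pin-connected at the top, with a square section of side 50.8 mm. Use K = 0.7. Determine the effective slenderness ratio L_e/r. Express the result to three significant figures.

For a square r = a/√12 = 50.8/√12 = 14.66 mm
L_e = K·L = 0.7 × 7.50 m = 5.250 m = 5250.0 mm
λ = L_e / r_min = 5250.0 / 14.66 = 358

λ ≈ 358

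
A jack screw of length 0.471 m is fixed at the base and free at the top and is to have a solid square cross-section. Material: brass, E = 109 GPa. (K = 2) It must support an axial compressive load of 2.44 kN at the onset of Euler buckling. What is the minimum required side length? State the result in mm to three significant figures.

L_e = K·L = 2 × 0.471 = 0.9420 m
Required I = P_cr·L_e²/(π²E) = 2.440×10^3 × 0.9420² / (π² × 1.09×10^11) = 2.013×10^-9 m⁴
I_req = 2.013×10^3 mm⁴
Solid square: I = a⁴/12  ⇒  a = (12I)^(1/4) = (12×2.013×10^3)^(1/4) = 12.5 mm

a ≈ 12.5 mm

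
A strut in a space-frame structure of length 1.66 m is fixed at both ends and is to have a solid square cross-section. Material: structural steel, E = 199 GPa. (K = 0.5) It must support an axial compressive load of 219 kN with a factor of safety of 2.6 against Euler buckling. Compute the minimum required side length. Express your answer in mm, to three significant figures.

a ≈ 39.3 mm

Required P_cr = n·P = 2.6 × 219 = 569.4 kN
L_e = K·L = 0.5 × 1.66 = 0.8300 m
Required I = P_cr·L_e²/(π²E) = 5.694×10^5 × 0.8300² / (π² × 1.99×10^11) = 1.997×10^-7 m⁴
I_req = 1.997×10^5 mm⁴
Solid square: I = a⁴/12  ⇒  a = (12I)^(1/4) = (12×1.997×10^5)^(1/4) = 39.3 mm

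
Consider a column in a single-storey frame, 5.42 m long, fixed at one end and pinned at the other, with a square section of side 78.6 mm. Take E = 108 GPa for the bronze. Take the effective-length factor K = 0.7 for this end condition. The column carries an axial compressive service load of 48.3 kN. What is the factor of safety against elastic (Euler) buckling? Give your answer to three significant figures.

I = a⁴/12 = 78.6⁴/12 = 3.181×10^6 mm⁴
I = 3.181×10^6 mm⁴ = 3.181×10^-6 m⁴
Effective length L_e = K·L = 0.7 × 5.42 = 3.794 m
P_cr = π²EI / L_e² = π² × 108×10⁹ × 3.181×10^-6 / 3.794² = 2.355×10^5 N
Factor of safety n = P_cr / P = 235.53 / 48.3 = 4.88

n ≈ 4.88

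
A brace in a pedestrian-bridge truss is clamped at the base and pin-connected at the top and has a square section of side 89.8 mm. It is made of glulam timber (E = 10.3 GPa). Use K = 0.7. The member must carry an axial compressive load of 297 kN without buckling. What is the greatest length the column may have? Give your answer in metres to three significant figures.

L_max ≈ 1.95 m

I = a⁴/12 = 89.8⁴/12 = 5.419×10^6 mm⁴
I = 5.419×10^-6 m⁴
At the buckling limit P_cr = P = 2.970×10^5 N
From P_cr = π²EI/(K·L)²:  L = (1/K)·√(π²EI/P_cr) = (1/0.7)·√(π²×1.03×10^10×5.419×10^-6/2.970×10^5)
L = 1.95 m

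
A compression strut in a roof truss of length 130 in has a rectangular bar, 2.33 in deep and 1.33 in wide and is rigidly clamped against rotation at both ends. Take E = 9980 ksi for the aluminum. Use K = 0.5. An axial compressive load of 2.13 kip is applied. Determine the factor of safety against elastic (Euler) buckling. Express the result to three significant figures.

Buckling occurs about the weak axis: I_min = h·b³/12 with b = 1.33 in (the shorter side).
I_min = 2.33×1.33³/12 = 0.4568 in⁴
Effective length L_e = K·L = 0.5 × 130 = 65.00 in
P_cr = π²EI / L_e² = π² × 9980×10³ × 0.4568 / 65.00² = 1.065×10^4 lb
Factor of safety n = P_cr / P = 10.650 / 2.13 = 5.00

n ≈ 5.00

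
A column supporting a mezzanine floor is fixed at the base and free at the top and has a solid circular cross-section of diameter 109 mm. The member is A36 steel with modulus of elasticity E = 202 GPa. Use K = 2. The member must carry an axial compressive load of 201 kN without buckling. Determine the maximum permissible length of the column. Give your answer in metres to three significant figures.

I = πd⁴/64 = π×109⁴/64 = 6.929×10^6 mm⁴
I = 6.929×10^-6 m⁴
At the buckling limit P_cr = P = 2.010×10^5 N
From P_cr = π²EI/(K·L)²:  L = (1/K)·√(π²EI/P_cr) = (1/2)·√(π²×2.02×10^11×6.929×10^-6/2.010×10^5)
L = 4.15 m

L_max ≈ 4.15 m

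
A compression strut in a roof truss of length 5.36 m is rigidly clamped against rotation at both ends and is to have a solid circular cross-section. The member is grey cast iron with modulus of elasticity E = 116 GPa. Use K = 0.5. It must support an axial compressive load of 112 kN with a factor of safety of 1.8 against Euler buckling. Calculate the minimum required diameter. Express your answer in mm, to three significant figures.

d ≈ 71.2 mm

Required P_cr = n·P = 1.8 × 112 = 201.6 kN
L_e = K·L = 0.5 × 5.36 = 2.680 m
Required I = P_cr·L_e²/(π²E) = 2.016×10^5 × 2.680² / (π² × 1.16×10^11) = 1.265×10^-6 m⁴
I_req = 1.265×10^6 mm⁴
Solid circle: I = πd⁴/64  ⇒  d = (64I/π)^(1/4) = (64×1.265×10^6/π)^(1/4) = 71.2 mm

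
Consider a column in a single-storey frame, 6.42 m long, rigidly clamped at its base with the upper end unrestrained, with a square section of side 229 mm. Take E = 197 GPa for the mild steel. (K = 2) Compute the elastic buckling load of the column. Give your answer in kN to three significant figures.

I = a⁴/12 = 229⁴/12 = 2.292×10^8 mm⁴
I = 2.292×10^8 mm⁴ = 2.292×10^-4 m⁴
Effective length L_e = K·L = 2 × 6.42 = 12.84 m
P_cr = π²EI / L_e² = π² × 197×10⁹ × 2.292×10^-4 / 12.84² = 2.703×10^6 N

P_cr ≈ 2700 kN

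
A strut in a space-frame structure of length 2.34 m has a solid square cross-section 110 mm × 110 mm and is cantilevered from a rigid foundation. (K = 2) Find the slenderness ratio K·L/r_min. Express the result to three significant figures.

I = a⁴/12 = 110⁴/12 = 1.220×10^7 mm⁴
A = 1.210×10^4 mm²;  r_min = √(I/A) = √(1.220×10^7/1.210×10^4) = 31.75 mm
L_e = K·L = 2 × 2.34 m = 4.680 m = 4680.0 mm
λ = L_e / r_min = 4680.0 / 31.75 = 147

λ ≈ 147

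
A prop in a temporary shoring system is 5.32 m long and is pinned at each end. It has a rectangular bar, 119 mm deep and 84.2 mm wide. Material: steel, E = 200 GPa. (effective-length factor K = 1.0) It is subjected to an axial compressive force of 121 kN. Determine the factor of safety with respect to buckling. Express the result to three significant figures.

n ≈ 3.41

Buckling occurs about the weak axis: I_min = h·b³/12 with b = 84.2 mm (the shorter side).
I_min = 119×84.2³/12 = 5.920×10^6 mm⁴
I = 5.920×10^6 mm⁴ = 5.920×10^-6 m⁴
Effective length L_e = K·L = 1 × 5.32 = 5.320 m
P_cr = π²EI / L_e² = π² × 200×10⁹ × 5.920×10^-6 / 5.320² = 4.129×10^5 N
Factor of safety n = P_cr / P = 412.87 / 121 = 3.41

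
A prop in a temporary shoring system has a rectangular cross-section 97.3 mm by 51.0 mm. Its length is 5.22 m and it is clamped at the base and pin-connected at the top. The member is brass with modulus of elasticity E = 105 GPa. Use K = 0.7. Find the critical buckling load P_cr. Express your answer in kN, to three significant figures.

P_cr ≈ 83.5 kN

Buckling occurs about the weak axis: I_min = h·b³/12 with b = 51.0 mm (the shorter side).
I_min = 97.3×51.0³/12 = 1.076×10^6 mm⁴
I = 1.076×10^6 mm⁴ = 1.076×10^-6 m⁴
Effective length L_e = K·L = 0.7 × 5.22 = 3.654 m
P_cr = π²EI / L_e² = π² × 105×10⁹ × 1.076×10^-6 / 3.654² = 8.348×10^4 N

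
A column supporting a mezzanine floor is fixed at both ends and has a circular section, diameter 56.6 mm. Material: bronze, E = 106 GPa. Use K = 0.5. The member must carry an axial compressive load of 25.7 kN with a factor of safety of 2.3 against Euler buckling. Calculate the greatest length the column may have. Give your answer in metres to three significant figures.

I = πd⁴/64 = π×56.6⁴/64 = 5.038×10^5 mm⁴
I = 5.038×10^-7 m⁴
Required critical load P_cr = n·P = 2.3 × 25.7 = 59.11 kN = 5.911×10^4 N
From P_cr = π²EI/(K·L)²:  L = (1/K)·√(π²EI/P_cr) = (1/0.5)·√(π²×1.06×10^11×5.038×10^-7/5.911×10^4)
L = 5.97 m

L_max ≈ 5.97 m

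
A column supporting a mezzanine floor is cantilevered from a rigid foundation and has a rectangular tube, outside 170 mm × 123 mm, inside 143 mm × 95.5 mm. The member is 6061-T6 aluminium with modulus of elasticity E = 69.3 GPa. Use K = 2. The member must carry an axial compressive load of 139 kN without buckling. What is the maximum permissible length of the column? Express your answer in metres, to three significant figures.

L_max ≈ 4.43 m

Weak-axis I_min = (h_o·b_o³ − h_i·b_i³)/12 with b_o = 123, b_i = 95.50 mm (shorter outer/inner sides).
I_min = (170×123³ − 143.0×95.50³)/12 = 1.598×10^7 mm⁴
I = 1.598×10^-5 m⁴
At the buckling limit P_cr = P = 1.390×10^5 N
From P_cr = π²EI/(K·L)²:  L = (1/K)·√(π²EI/P_cr) = (1/2)·√(π²×6.93×10^10×1.598×10^-5/1.390×10^5)
L = 4.43 m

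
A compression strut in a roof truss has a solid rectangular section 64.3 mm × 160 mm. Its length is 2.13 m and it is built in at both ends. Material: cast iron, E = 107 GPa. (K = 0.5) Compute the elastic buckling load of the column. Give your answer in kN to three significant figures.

Buckling occurs about the weak axis: I_min = h·b³/12 with b = 64.3 mm (the shorter side).
I_min = 160×64.3³/12 = 3.545×10^6 mm⁴
I = 3.545×10^6 mm⁴ = 3.545×10^-6 m⁴
Effective length L_e = K·L = 0.5 × 2.13 = 1.065 m
P_cr = π²EI / L_e² = π² × 107×10⁹ × 3.545×10^-6 / 1.065² = 3.300×10^6 N

P_cr ≈ 3300 kN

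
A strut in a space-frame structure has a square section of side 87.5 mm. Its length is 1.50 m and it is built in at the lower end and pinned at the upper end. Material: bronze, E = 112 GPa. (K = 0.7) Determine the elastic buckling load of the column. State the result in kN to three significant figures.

P_cr ≈ 4900 kN

I = a⁴/12 = 87.5⁴/12 = 4.885×10^6 mm⁴
I = 4.885×10^6 mm⁴ = 4.885×10^-6 m⁴
Effective length L_e = K·L = 0.7 × 1.50 = 1.050 m
P_cr = π²EI / L_e² = π² × 112×10⁹ × 4.885×10^-6 / 1.050² = 4.898×10^6 N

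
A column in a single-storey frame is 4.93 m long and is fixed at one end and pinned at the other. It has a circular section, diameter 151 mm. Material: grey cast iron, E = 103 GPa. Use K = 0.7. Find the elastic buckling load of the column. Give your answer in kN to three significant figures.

I = πd⁴/64 = π×151⁴/64 = 2.552×10^7 mm⁴
I = 2.552×10^7 mm⁴ = 2.552×10^-5 m⁴
Effective length L_e = K·L = 0.7 × 4.93 = 3.451 m
P_cr = π²EI / L_e² = π² × 103×10⁹ × 2.552×10^-5 / 3.451² = 2.178×10^6 N

P_cr ≈ 2180 kN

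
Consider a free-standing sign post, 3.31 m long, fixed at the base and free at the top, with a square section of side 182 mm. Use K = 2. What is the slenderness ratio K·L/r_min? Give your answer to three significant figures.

I = a⁴/12 = 182⁴/12 = 9.143×10^7 mm⁴
A = 3.312×10^4 mm²;  r_min = √(I/A) = √(9.143×10^7/3.312×10^4) = 52.54 mm
L_e = K·L = 2 × 3.31 m = 6.620 m = 6620.0 mm
λ = L_e / r_min = 6620.0 / 52.54 = 126

λ ≈ 126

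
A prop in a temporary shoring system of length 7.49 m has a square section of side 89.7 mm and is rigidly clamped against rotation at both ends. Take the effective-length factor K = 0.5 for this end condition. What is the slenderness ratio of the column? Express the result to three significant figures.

λ ≈ 145

For a square r = a/√12 = 89.7/√12 = 25.89 mm
L_e = K·L = 0.5 × 7.49 m = 3.745 m = 3745.0 mm
λ = L_e / r_min = 3745.0 / 25.89 = 145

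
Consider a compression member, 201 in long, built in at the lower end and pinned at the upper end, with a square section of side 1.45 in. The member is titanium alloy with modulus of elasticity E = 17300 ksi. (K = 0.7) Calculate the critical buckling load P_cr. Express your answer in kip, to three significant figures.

I = a⁴/12 = 1.45⁴/12 = 0.3684 in⁴
Effective length L_e = K·L = 0.7 × 201 = 140.7 in
P_cr = π²EI / L_e² = π² × 17300×10³ × 0.3684 / 140.7² = 3.177×10^3 lb

P_cr ≈ 3.18 kip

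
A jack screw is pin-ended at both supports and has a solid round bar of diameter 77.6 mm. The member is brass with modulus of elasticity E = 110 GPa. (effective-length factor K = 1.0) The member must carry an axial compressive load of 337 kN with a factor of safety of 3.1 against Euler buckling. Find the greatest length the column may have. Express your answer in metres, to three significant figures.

L_max ≈ 1.36 m

I = πd⁴/64 = π×77.6⁴/64 = 1.780×10^6 mm⁴
I = 1.780×10^-6 m⁴
Required critical load P_cr = n·P = 3.1 × 337 = 1045 kN = 1.045×10^6 N
From P_cr = π²EI/(K·L)²:  L = (1/K)·√(π²EI/P_cr) = (1/1)·√(π²×1.10×10^11×1.780×10^-6/1.045×10^6)
L = 1.36 m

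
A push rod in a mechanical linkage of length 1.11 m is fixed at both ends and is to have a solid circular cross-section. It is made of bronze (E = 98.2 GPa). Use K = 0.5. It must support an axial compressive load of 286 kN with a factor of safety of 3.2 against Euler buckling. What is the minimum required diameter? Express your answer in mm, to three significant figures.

Required P_cr = n·P = 3.2 × 286 = 915.2 kN
L_e = K·L = 0.5 × 1.11 = 0.5550 m
Required I = P_cr·L_e²/(π²E) = 9.152×10^5 × 0.5550² / (π² × 9.82×10^10) = 2.909×10^-7 m⁴
I_req = 2.909×10^5 mm⁴
Solid circle: I = πd⁴/64  ⇒  d = (64I/π)^(1/4) = (64×2.909×10^5/π)^(1/4) = 49.3 mm

d ≈ 49.3 mm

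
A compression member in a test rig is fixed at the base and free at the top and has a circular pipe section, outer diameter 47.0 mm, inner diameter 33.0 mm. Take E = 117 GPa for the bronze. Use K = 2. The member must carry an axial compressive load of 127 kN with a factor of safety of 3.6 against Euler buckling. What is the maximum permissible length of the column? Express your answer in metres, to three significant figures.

L_max ≈ 0.338 m

d_o = 47.0 mm, d_i = 33.0 mm
I = π(d_o⁴ − d_i⁴)/64 = π(47.0⁴ − 33.00⁴)/64 = 1.813×10^5 mm⁴
I = 1.813×10^-7 m⁴
Required critical load P_cr = n·P = 3.6 × 127 = 457.2 kN = 4.572×10^5 N
From P_cr = π²EI/(K·L)²:  L = (1/K)·√(π²EI/P_cr) = (1/2)·√(π²×1.17×10^11×1.813×10^-7/4.572×10^5)
L = 0.338 m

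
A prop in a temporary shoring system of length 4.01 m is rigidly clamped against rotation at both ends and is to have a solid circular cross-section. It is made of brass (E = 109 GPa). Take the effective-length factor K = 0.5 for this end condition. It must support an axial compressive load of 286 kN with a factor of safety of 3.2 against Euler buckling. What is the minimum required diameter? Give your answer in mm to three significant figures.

d ≈ 91.4 mm

Required P_cr = n·P = 3.2 × 286 = 915.2 kN
L_e = K·L = 0.5 × 4.01 = 2.005 m
Required I = P_cr·L_e²/(π²E) = 9.152×10^5 × 2.005² / (π² × 1.09×10^11) = 3.420×10^-6 m⁴
I_req = 3.420×10^6 mm⁴
Solid circle: I = πd⁴/64  ⇒  d = (64I/π)^(1/4) = (64×3.420×10^6/π)^(1/4) = 91.4 mm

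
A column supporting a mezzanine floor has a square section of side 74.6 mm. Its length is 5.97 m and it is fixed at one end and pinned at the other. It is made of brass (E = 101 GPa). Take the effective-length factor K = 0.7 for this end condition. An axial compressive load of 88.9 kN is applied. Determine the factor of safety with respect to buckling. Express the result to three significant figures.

n ≈ 1.66

I = a⁴/12 = 74.6⁴/12 = 2.581×10^6 mm⁴
I = 2.581×10^6 mm⁴ = 2.581×10^-6 m⁴
Effective length L_e = K·L = 0.7 × 5.97 = 4.179 m
P_cr = π²EI / L_e² = π² × 101×10⁹ × 2.581×10^-6 / 4.179² = 1.473×10^5 N
Factor of safety n = P_cr / P = 147.32 / 88.9 = 1.66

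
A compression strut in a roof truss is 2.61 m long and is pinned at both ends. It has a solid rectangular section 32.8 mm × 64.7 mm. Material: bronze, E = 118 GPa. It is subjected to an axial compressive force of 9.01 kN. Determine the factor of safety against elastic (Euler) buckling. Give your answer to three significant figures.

n ≈ 3.61

Buckling occurs about the weak axis: I_min = h·b³/12 with b = 32.8 mm (the shorter side).
I_min = 64.7×32.8³/12 = 1.903×10^5 mm⁴
I = 1.903×10^5 mm⁴ = 1.903×10^-7 m⁴
Effective length L_e = K·L = 1 × 2.61 = 2.610 m
P_cr = π²EI / L_e² = π² × 118×10⁹ × 1.903×10^-7 / 2.610² = 3.253×10^4 N
Factor of safety n = P_cr / P = 32.527 / 9.01 = 3.61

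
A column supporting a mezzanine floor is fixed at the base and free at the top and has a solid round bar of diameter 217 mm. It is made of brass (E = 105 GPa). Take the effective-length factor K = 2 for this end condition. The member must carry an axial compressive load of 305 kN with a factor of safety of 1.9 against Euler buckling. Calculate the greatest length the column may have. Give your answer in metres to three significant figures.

L_max ≈ 6.98 m

I = πd⁴/64 = π×217⁴/64 = 1.088×10^8 mm⁴
I = 1.088×10^-4 m⁴
Required critical load P_cr = n·P = 1.9 × 305 = 579.5 kN = 5.795×10^5 N
From P_cr = π²EI/(K·L)²:  L = (1/K)·√(π²EI/P_cr) = (1/2)·√(π²×1.05×10^11×1.088×10^-4/5.795×10^5)
L = 6.98 m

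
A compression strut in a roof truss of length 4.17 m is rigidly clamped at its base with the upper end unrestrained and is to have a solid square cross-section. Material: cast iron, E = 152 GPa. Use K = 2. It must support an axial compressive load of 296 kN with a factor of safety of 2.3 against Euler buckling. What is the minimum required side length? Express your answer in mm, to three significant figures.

Required P_cr = n·P = 2.3 × 296 = 680.8 kN
L_e = K·L = 2 × 4.17 = 8.340 m
Required I = P_cr·L_e²/(π²E) = 6.808×10^5 × 8.340² / (π² × 1.52×10^11) = 3.157×10^-5 m⁴
I_req = 3.157×10^7 mm⁴
Solid square: I = a⁴/12  ⇒  a = (12I)^(1/4) = (12×3.157×10^7)^(1/4) = 140 mm

a ≈ 140 mm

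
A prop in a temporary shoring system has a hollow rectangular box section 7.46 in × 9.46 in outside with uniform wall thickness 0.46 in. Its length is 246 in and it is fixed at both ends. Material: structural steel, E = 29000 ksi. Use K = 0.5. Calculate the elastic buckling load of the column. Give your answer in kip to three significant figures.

Inner dimensions: h_i = 9.46 − 2×0.46 = 8.540 in, b_i = 7.46 − 2×0.46 = 6.540 in
Weak-axis I_min = (h_o·b_o³ − h_i·b_i³)/12 with b_o = 7.46, b_i = 6.540 in (shorter outer/inner sides).
I_min = (9.46×7.46³ − 8.540×6.540³)/12 = 128.2 in⁴
Effective length L_e = K·L = 0.5 × 246 = 123.0 in
P_cr = π²EI / L_e² = π² × 29000×10³ × 128.2 / 123.0² = 2.426×10^6 lb

P_cr ≈ 2430 kip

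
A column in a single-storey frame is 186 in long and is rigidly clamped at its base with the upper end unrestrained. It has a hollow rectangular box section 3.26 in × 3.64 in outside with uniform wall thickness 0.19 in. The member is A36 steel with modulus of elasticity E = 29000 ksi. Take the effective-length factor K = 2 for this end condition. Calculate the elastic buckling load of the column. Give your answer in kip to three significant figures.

Inner dimensions: h_i = 3.64 − 2×0.19 = 3.260 in, b_i = 3.26 − 2×0.19 = 2.880 in
Weak-axis I_min = (h_o·b_o³ − h_i·b_i³)/12 with b_o = 3.26, b_i = 2.880 in (shorter outer/inner sides).
I_min = (3.64×3.26³ − 3.260×2.880³)/12 = 4.020 in⁴
Effective length L_e = K·L = 2 × 186 = 372.0 in
P_cr = π²EI / L_e² = π² × 29000×10³ × 4.020 / 372.0² = 8.314×10^3 lb

P_cr ≈ 8.31 kip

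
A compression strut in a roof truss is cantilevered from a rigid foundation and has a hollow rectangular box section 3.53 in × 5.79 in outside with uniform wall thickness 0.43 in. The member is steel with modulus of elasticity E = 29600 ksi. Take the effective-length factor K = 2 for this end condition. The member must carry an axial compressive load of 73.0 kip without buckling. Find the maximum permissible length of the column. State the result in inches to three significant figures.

Inner dimensions: h_i = 5.79 − 2×0.43 = 4.930 in, b_i = 3.53 − 2×0.43 = 2.670 in
Weak-axis I_min = (h_o·b_o³ − h_i·b_i³)/12 with b_o = 3.53, b_i = 2.670 in (shorter outer/inner sides).
I_min = (5.79×3.53³ − 4.930×2.670³)/12 = 13.40 in⁴
At the buckling limit P_cr = P = 7.300×10^4 lb
From P_cr = π²EI/(K·L)²:  L = (1/K)·√(π²EI/P_cr) = (1/2)·√(π²×2.96×10^7×13.40/7.300×10^4)
L = 116 in

L_max ≈ 116 in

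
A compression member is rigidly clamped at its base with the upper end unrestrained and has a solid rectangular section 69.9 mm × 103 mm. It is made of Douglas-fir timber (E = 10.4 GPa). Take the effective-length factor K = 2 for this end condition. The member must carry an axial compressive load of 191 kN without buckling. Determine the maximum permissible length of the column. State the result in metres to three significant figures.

L_max ≈ 0.628 m

Buckling occurs about the weak axis: I_min = h·b³/12 with b = 69.9 mm (the shorter side).
I_min = 103×69.9³/12 = 2.931×10^6 mm⁴
I = 2.931×10^-6 m⁴
At the buckling limit P_cr = P = 1.910×10^5 N
From P_cr = π²EI/(K·L)²:  L = (1/K)·√(π²EI/P_cr) = (1/2)·√(π²×1.04×10^10×2.931×10^-6/1.910×10^5)
L = 0.628 m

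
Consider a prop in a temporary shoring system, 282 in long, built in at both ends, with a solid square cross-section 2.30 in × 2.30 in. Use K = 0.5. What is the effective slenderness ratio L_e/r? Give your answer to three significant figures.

For a square r = a/√12 = 2.30/√12 = 0.6640 in
L_e = K·L = 0.5 × 282 = 141.0 in
λ = L_e / r_min = 141.00 / 0.6640 = 212

λ ≈ 212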